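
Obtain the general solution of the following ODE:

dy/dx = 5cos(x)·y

Separating variables and integrating:
ln|y| = 5sin(x) + C

General solution: y = Ce^(5sin(x))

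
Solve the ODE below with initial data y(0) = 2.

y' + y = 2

General solution: y = 2 + Ce^(-x)
Applying y(0) = 2: C = 2 - 2 = 0
Particular solution: y = 2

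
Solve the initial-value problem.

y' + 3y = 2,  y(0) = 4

General solution: y = 2/3 + Ce^(-3x)
Applying y(0) = 4: C = 4 - 2/3 = 10/3
Particular solution: y = 2/3 + (10/3)e^(-3x)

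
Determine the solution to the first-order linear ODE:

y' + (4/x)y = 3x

Using integrating factor method:

General solution: y = (1/2)x^2 + Cx^(-4)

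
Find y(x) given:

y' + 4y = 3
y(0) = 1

General solution: y = 3/4 + Ce^(-4x)
Applying y(0) = 1: C = 1 - 3/4 = 1/4
Particular solution: y = 3/4 + (1/4)e^(-4x)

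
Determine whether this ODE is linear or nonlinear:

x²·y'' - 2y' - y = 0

Linear (y and its derivatives appear to the first power only, no products of y terms)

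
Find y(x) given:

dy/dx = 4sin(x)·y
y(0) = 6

General solution: y = Ce^(-4cos(x))
Applying IC y(0) = 6:
Particular solution: y = 6e^(4(1-cos(x)))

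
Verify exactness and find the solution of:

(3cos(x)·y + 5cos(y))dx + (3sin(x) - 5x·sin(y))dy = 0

Verify exactness: ∂M/∂y = ∂N/∂x ✓
Find F(x,y) such that ∂F/∂x = M, ∂F/∂y = N
Solution: 3sin(x)·y + 5x·cos(y) = C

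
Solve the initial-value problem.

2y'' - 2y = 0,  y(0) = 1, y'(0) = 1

General solution: y = C₁e^x + C₂e^(-x)
Applying ICs: C₁ = 1, C₂ = 0
Particular solution: y = e^x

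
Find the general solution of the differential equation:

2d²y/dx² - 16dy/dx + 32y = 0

Characteristic equation: 2r² - 16r + 32 = 0
Divide by 2: r² - 8r + 16 = 0
Factored: (r - 4)² = 0
Repeated root: r = 4
General solution: y = (C₁ + C₂x)e^(4x)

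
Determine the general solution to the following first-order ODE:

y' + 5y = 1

Using integrating factor method:

General solution: y = 1/5 + Ce^(-5x)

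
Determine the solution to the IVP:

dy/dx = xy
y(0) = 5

General solution: y = Ce^(x²/2)
Applying IC y(0) = 5:
Particular solution: y = 5e^(x²/2)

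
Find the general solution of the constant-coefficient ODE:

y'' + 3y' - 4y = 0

Characteristic equation: r² + 3r - 4 = 0
Roots: r = 1, -4 (distinct real)
General solution: y = C₁e^x + C₂e^(-4x)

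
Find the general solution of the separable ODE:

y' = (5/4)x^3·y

Separating variables and integrating:
ln|y| = 5x^4/16 + C

General solution: y = Ce^(5x^4/16)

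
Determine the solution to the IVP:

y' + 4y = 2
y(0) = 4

General solution: y = 1/2 + Ce^(-4x)
Applying y(0) = 4: C = 4 - 1/2 = 7/2
Particular solution: y = 1/2 + (7/2)e^(-4x)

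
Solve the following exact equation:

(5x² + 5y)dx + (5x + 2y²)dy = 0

Verify exactness: ∂M/∂y = ∂N/∂x ✓
Find F(x,y) such that ∂F/∂x = M, ∂F/∂y = N
Solution: 5x³/3 + 5xy + 2y³/3 = C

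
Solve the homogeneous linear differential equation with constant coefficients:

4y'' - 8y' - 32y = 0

Characteristic equation: 4r² - 8r - 32 = 0
Divide by 4: r² - 2r - 8 = 0
Roots: r = 4, -2 (distinct real)
General solution: y = C₁e^(4x) + C₂e^(-2x)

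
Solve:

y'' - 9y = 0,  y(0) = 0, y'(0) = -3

General solution: y = C₁e^(3x) + C₂e^(-3x)
Applying ICs: C₁ = -1/2, C₂ = 1/2
Particular solution: y = -(1/2)e^(3x) + (1/2)e^(-3x)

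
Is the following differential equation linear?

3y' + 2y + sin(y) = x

No. Nonlinear (sin(y) is nonlinear in y)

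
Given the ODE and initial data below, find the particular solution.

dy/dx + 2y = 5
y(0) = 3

General solution: y = 5/2 + Ce^(-2x)
Applying y(0) = 3: C = 3 - 5/2 = 1/2
Particular solution: y = 5/2 + (1/2)e^(-2x)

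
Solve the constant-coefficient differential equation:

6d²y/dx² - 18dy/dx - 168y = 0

Characteristic equation: 6r² - 18r - 168 = 0
Divide by 6: r² - 3r - 28 = 0
Roots: r = 7, -4 (distinct real)
General solution: y = C₁e^(7x) + C₂e^(-4x)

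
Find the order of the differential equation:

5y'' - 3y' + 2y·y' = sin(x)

The order is 2 (highest derivative is of order 2).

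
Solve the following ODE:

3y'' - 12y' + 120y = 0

Characteristic equation: 3r² - 12r + 120 = 0
Divide by 3: r² - 4r + 40 = 0
Roots: r = 2 ± 6i (complex conjugates)
General solution: y = e^(2x)(C₁cos(6x) + C₂sin(6x))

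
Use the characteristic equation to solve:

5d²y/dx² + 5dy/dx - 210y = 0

Characteristic equation: 5r² + 5r - 210 = 0
Divide by 5: r² + r - 42 = 0
Roots: r = 6, -7 (distinct real)
General solution: y = C₁e^(6x) + C₂e^(-7x)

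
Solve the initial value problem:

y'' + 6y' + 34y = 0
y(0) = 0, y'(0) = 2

General solution: y = e^(-3x)(C₁cos(5x) + C₂sin(5x))
Complex roots r = -3 ± 5i
Applying ICs: C₁ = 0, C₂ = 2/5
Particular solution: y = e^(-3x)((2/5)sin(5x))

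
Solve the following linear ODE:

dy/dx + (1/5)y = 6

Using integrating factor method:

General solution: y = 30 + Ce^(-x/5)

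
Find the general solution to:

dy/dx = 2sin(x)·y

Separating variables and integrating:
ln|y| = -2cos(x) + C

General solution: y = Ce^(-2cos(x))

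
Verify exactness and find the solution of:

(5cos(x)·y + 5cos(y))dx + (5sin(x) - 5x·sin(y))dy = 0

Verify exactness: ∂M/∂y = ∂N/∂x ✓
Find F(x,y) such that ∂F/∂x = M, ∂F/∂y = N
Solution: 5sin(x)·y + 5x·cos(y) = C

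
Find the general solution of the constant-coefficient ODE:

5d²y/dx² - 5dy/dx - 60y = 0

Characteristic equation: 5r² - 5r - 60 = 0
Divide by 5: r² - r - 12 = 0
Roots: r = 4, -3 (distinct real)
General solution: y = C₁e^(4x) + C₂e^(-3x)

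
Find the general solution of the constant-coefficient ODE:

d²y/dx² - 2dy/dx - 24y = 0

Characteristic equation: r² - 2r - 24 = 0
Roots: r = 6, -4 (distinct real)
General solution: y = C₁e^(6x) + C₂e^(-4x)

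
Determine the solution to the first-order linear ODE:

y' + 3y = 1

Using integrating factor method:

General solution: y = 1/3 + Ce^(-3x)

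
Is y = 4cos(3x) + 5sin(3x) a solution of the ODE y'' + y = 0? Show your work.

Verification:
y'' = -36cos(3x) - 45sin(3x)
y'' + y ≠ 0 (frequency mismatch: got 9 instead of 1)

No, it is not a solution.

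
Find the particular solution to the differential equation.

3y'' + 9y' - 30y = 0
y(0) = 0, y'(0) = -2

General solution: y = C₁e^(2x) + C₂e^(-5x)
Applying ICs: C₁ = -2/7, C₂ = 2/7
Particular solution: y = -(2/7)e^(2x) + (2/7)e^(-5x)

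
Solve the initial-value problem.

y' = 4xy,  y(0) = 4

General solution: y = Ce^(2x²)
Applying IC y(0) = 4:
Particular solution: y = 4e^(2x²)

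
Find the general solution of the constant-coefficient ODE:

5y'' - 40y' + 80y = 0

Characteristic equation: 5r² - 40r + 80 = 0
Divide by 5: r² - 8r + 16 = 0
Factored: (r - 4)² = 0
Repeated root: r = 4
General solution: y = (C₁ + C₂x)e^(4x)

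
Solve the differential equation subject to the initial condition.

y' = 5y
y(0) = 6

General solution: y = Ce^(5x)
Applying IC y(0) = 6:
Particular solution: y = 6e^(5x)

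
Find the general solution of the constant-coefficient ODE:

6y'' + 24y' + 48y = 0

Characteristic equation: 6r² + 24r + 48 = 0
Divide by 6: r² + 4r + 8 = 0
Roots: r = -2 ± 2i (complex conjugates)
General solution: y = e^(-2x)(C₁cos(2x) + C₂sin(2x))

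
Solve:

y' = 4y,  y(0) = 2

General solution: y = Ce^(4x)
Applying IC y(0) = 2:
Particular solution: y = 2e^(4x)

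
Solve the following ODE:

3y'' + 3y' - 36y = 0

Characteristic equation: 3r² + 3r - 36 = 0
Divide by 3: r² + r - 12 = 0
Roots: r = 3, -4 (distinct real)
General solution: y = C₁e^(3x) + C₂e^(-4x)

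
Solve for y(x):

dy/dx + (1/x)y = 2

Using integrating factor method:

General solution: y = x + C/x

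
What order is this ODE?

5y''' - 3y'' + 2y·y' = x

The order is 3 (highest derivative is of order 3).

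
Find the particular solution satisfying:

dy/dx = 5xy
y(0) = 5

General solution: y = Ce^(5x²/2)
Applying IC y(0) = 5:
Particular solution: y = 5e^(5x²/2)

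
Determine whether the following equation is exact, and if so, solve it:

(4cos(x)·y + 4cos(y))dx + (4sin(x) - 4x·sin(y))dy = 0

Verify exactness: ∂M/∂y = ∂N/∂x ✓
Find F(x,y) such that ∂F/∂x = M, ∂F/∂y = N
Solution: 4sin(x)·y + 4x·cos(y) = C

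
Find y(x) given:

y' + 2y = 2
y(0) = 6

General solution: y = 1 + Ce^(-2x)
Applying y(0) = 6: C = 6 - 1 = 5
Particular solution: y = 1 + 5e^(-2x)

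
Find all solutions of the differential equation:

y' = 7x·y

Separating variables and integrating:
ln|y| = 7x^2/2 + C

General solution: y = Ce^(7x^2/2)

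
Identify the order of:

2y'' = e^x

The order is 2 (highest derivative is of order 2).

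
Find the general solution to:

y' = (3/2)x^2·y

Separating variables and integrating:
ln|y| = x^3/2 + C

General solution: y = Ce^(x^3/2)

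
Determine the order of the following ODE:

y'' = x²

The order is 2 (highest derivative is of order 2).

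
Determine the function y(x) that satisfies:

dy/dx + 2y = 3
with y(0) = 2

General solution: y = 3/2 + Ce^(-2x)
Applying y(0) = 2: C = 2 - 3/2 = 1/2
Particular solution: y = 3/2 + (1/2)e^(-2x)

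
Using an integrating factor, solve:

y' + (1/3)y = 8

Using integrating factor method:

General solution: y = 24 + Ce^(-x/3)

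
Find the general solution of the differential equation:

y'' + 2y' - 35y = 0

Characteristic equation: r² + 2r - 35 = 0
Roots: r = 5, -7 (distinct real)
General solution: y = C₁e^(5x) + C₂e^(-7x)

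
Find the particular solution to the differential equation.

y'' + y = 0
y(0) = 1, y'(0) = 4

General solution: y = C₁cos(x) + C₂sin(x)
Complex roots r = ±i
Applying ICs: C₁ = 1, C₂ = 4
Particular solution: y = cos(x) + 4sin(x)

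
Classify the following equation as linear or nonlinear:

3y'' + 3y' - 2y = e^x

Linear (y and its derivatives appear to the first power only, no products of y terms)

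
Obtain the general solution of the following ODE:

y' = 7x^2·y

Separating variables and integrating:
ln|y| = 7x^3/3 + C

General solution: y = Ce^(7x^3/3)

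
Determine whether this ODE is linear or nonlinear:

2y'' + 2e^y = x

Nonlinear (e^y is nonlinear in y)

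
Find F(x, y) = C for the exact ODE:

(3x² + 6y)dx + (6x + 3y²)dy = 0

Verify exactness: ∂M/∂y = ∂N/∂x ✓
Find F(x,y) such that ∂F/∂x = M, ∂F/∂y = N
Solution: x³ + 6xy + y³ = C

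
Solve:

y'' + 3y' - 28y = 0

Characteristic equation: r² + 3r - 28 = 0
Roots: r = 4, -7 (distinct real)
General solution: y = C₁e^(4x) + C₂e^(-7x)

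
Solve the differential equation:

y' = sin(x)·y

Separating variables and integrating:
ln|y| = -cos(x) + C

General solution: y = Ce^(-cos(x))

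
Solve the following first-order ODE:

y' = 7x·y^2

Separating variables and integrating:
-1/y = 7x^2/2 + C

General solution: y^-1 = (-7/2)x^2 + C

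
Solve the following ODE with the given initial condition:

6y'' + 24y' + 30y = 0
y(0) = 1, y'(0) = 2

General solution: y = e^(-2x)(C₁cos(x) + C₂sin(x))
Complex roots r = -2 ± i
Applying ICs: C₁ = 1, C₂ = 4
Particular solution: y = e^(-2x)(cos(x) + 4sin(x))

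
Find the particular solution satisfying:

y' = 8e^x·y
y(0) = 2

General solution: y = Ce^(8e^x)
Applying IC y(0) = 2:
Particular solution: y = 2e^(8(e^x - 1))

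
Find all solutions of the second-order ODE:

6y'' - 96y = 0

Characteristic equation: 6r² - 96 = 0
Divide by 6: r² - 16 = 0
Roots: r = 4, -4 (distinct real)
General solution: y = C₁e^(4x) + C₂e^(-4x)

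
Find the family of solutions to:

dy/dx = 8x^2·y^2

Separating variables and integrating:
-1/y = 8x^3/3 + C

General solution: y^-1 = (-8/3)x^3 + C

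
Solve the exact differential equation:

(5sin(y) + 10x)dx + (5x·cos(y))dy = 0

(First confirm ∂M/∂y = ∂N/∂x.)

Verify exactness: ∂M/∂y = ∂N/∂x ✓
Find F(x,y) such that ∂F/∂x = M, ∂F/∂y = N
Solution: 5x·sin(y) + 5x² = C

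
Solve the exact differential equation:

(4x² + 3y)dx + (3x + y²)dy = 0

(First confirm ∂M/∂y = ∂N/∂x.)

Verify exactness: ∂M/∂y = ∂N/∂x ✓
Find F(x,y) such that ∂F/∂x = M, ∂F/∂y = N
Solution: 4x³/3 + 3xy + y³/3 = C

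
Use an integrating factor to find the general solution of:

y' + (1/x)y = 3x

Using integrating factor method:

General solution: y = x^2 + C/x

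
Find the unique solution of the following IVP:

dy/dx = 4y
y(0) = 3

General solution: y = Ce^(4x)
Applying IC y(0) = 3:
Particular solution: y = 3e^(4x)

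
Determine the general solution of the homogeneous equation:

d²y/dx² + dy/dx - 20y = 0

Characteristic equation: r² + r - 20 = 0
Roots: r = 4, -5 (distinct real)
General solution: y = C₁e^(4x) + C₂e^(-5x)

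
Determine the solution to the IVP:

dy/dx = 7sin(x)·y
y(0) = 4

General solution: y = Ce^(-7cos(x))
Applying IC y(0) = 4:
Particular solution: y = 4e^(7(1-cos(x)))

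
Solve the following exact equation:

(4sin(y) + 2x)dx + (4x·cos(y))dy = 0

Verify exactness: ∂M/∂y = ∂N/∂x ✓
Find F(x,y) such that ∂F/∂x = M, ∂F/∂y = N
Solution: 4x·sin(y) + x² = C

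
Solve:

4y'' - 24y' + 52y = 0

Characteristic equation: 4r² - 24r + 52 = 0
Divide by 4: r² - 6r + 13 = 0
Roots: r = 3 ± 2i (complex conjugates)
General solution: y = e^(3x)(C₁cos(2x) + C₂sin(2x))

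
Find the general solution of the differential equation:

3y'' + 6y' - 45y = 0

Characteristic equation: 3r² + 6r - 45 = 0
Divide by 3: r² + 2r - 15 = 0
Roots: r = 3, -5 (distinct real)
General solution: y = C₁e^(3x) + C₂e^(-5x)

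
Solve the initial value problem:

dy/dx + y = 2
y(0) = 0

General solution: y = 2 + Ce^(-x)
Applying y(0) = 0: C = 0 - 2 = -2
Particular solution: y = 2 - 2e^(-x)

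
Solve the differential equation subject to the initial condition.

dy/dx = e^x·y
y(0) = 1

General solution: y = Ce^(e^x)
Applying IC y(0) = 1:
Particular solution: y = e^(e^x - 1)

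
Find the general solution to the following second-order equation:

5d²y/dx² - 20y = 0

Characteristic equation: 5r² - 20 = 0
Divide by 5: r² - 4 = 0
Roots: r = 2, -2 (distinct real)
General solution: y = C₁e^(2x) + C₂e^(-2x)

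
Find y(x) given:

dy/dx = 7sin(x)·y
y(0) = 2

General solution: y = Ce^(-7cos(x))
Applying IC y(0) = 2:
Particular solution: y = 2e^(7(1-cos(x)))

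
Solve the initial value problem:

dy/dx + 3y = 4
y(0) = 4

General solution: y = 4/3 + Ce^(-3x)
Applying y(0) = 4: C = 4 - 4/3 = 8/3
Particular solution: y = 4/3 + (8/3)e^(-3x)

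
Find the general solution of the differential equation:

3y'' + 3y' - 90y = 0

Characteristic equation: 3r² + 3r - 90 = 0
Divide by 3: r² + r - 30 = 0
Roots: r = 5, -6 (distinct real)
General solution: y = C₁e^(5x) + C₂e^(-6x)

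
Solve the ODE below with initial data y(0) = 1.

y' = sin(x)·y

General solution: y = Ce^(-cos(x))
Applying IC y(0) = 1:
Particular solution: y = e^(1-cos(x))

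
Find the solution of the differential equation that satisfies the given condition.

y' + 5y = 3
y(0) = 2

General solution: y = 3/5 + Ce^(-5x)
Applying y(0) = 2: C = 2 - 3/5 = 7/5
Particular solution: y = 3/5 + (7/5)e^(-5x)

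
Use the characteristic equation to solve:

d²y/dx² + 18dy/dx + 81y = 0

Characteristic equation: r² + 18r + 81 = 0
Factored: (r + 9)² = 0
Repeated root: r = -9
General solution: y = (C₁ + C₂x)e^(-9x)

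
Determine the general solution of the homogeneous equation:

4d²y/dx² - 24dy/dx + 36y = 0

Characteristic equation: 4r² - 24r + 36 = 0
Divide by 4: r² - 6r + 9 = 0
Factored: (r - 3)² = 0
Repeated root: r = 3
General solution: y = (C₁ + C₂x)e^(3x)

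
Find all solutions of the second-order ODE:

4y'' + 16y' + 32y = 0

Characteristic equation: 4r² + 16r + 32 = 0
Divide by 4: r² + 4r + 8 = 0
Roots: r = -2 ± 2i (complex conjugates)
General solution: y = e^(-2x)(C₁cos(2x) + C₂sin(2x))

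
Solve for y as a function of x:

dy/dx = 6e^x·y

Separating variables and integrating:
ln|y| = 6e^x + C

General solution: y = Ce^(6e^x)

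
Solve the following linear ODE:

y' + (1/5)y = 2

Using integrating factor method:

General solution: y = 10 + Ce^(-x/5)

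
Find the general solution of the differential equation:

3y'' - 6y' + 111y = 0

Characteristic equation: 3r² - 6r + 111 = 0
Divide by 3: r² - 2r + 37 = 0
Roots: r = 1 ± 6i (complex conjugates)
General solution: y = e^x(C₁cos(6x) + C₂sin(6x))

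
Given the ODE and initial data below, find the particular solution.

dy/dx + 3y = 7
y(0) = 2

General solution: y = 7/3 + Ce^(-3x)
Applying y(0) = 2: C = 2 - 7/3 = -1/3
Particular solution: y = 7/3 - (1/3)e^(-3x)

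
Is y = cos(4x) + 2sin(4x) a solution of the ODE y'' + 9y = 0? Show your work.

Verification:
y'' = -16cos(4x) - 32sin(4x)
y'' + 9y ≠ 0 (frequency mismatch: got 16 instead of 9)

No, it is not a solution.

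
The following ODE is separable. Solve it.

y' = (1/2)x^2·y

Separating variables and integrating:
ln|y| = x^3/6 + C

General solution: y = Ce^(x^3/6)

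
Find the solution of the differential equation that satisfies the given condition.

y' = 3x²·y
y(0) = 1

General solution: y = Ce^(x³)
Applying IC y(0) = 1:
Particular solution: y = e^(x³)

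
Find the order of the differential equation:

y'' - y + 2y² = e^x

The order is 2 (highest derivative is of order 2).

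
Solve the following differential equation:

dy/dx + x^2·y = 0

Using integrating factor method:

General solution: y = Ce^(-x^3/3)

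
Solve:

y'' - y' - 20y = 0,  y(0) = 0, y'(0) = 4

General solution: y = C₁e^(5x) + C₂e^(-4x)
Applying ICs: C₁ = 4/9, C₂ = -4/9
Particular solution: y = (4/9)e^(5x) - (4/9)e^(-4x)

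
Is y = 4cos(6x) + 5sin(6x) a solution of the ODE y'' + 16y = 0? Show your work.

Verification:
y'' = -144cos(6x) - 180sin(6x)
y'' + 16y ≠ 0 (frequency mismatch: got 36 instead of 16)

No, it is not a solution.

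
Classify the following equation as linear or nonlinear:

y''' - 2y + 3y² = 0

Nonlinear (y² term)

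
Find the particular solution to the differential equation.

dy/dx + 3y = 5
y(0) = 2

General solution: y = 5/3 + Ce^(-3x)
Applying y(0) = 2: C = 2 - 5/3 = 1/3
Particular solution: y = 5/3 + (1/3)e^(-3x)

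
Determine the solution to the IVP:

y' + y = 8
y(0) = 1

General solution: y = 8 + Ce^(-x)
Applying y(0) = 1: C = 1 - 8 = -7
Particular solution: y = 8 - 7e^(-x)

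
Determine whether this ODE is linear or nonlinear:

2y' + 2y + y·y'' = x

Nonlinear (y·y'' term)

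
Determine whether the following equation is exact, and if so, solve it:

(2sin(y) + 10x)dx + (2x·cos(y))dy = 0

Verify exactness: ∂M/∂y = ∂N/∂x ✓
Find F(x,y) such that ∂F/∂x = M, ∂F/∂y = N
Solution: 2x·sin(y) + 5x² = C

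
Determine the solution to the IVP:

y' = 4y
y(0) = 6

General solution: y = Ce^(4x)
Applying IC y(0) = 6:
Particular solution: y = 6e^(4x)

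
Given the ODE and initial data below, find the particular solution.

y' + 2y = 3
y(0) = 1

General solution: y = 3/2 + Ce^(-2x)
Applying y(0) = 1: C = 1 - 3/2 = -1/2
Particular solution: y = 3/2 - (1/2)e^(-2x)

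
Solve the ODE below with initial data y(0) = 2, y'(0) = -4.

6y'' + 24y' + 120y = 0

General solution: y = e^(-2x)(C₁cos(4x) + C₂sin(4x))
Complex roots r = -2 ± 4i
Applying ICs: C₁ = 2, C₂ = 0
Particular solution: y = e^(-2x)(2cos(4x))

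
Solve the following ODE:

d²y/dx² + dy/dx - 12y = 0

Characteristic equation: r² + r - 12 = 0
Roots: r = 3, -4 (distinct real)
General solution: y = C₁e^(3x) + C₂e^(-4x)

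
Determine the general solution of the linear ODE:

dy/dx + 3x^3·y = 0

Using integrating factor method:

General solution: y = Ce^(-3x^4/4)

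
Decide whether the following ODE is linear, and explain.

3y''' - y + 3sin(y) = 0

Nonlinear (sin(y) is nonlinear in y)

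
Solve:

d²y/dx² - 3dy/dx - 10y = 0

Characteristic equation: r² - 3r - 10 = 0
Roots: r = 5, -2 (distinct real)
General solution: y = C₁e^(5x) + C₂e^(-2x)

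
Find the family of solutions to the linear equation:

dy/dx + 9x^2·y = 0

Using integrating factor method:

General solution: y = Ce^(-3x^3)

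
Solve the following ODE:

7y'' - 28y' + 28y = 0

Characteristic equation: 7r² - 28r + 28 = 0
Divide by 7: r² - 4r + 4 = 0
Factored: (r - 2)² = 0
Repeated root: r = 2
General solution: y = (C₁ + C₂x)e^(2x)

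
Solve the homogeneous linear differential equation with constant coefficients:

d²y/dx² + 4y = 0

Characteristic equation: r² + 4 = 0
Roots: r = ±2i (complex conjugates)
General solution: y = C₁cos(2x) + C₂sin(2x)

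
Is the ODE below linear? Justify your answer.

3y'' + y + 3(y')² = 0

No. Nonlinear ((y')² term)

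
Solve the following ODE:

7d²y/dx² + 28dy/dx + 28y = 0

Characteristic equation: 7r² + 28r + 28 = 0
Divide by 7: r² + 4r + 4 = 0
Factored: (r + 2)² = 0
Repeated root: r = -2
General solution: y = (C₁ + C₂x)e^(-2x)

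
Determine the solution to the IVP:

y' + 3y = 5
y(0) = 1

General solution: y = 5/3 + Ce^(-3x)
Applying y(0) = 1: C = 1 - 5/3 = -2/3
Particular solution: y = 5/3 - (2/3)e^(-3x)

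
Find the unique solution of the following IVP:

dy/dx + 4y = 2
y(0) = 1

General solution: y = 1/2 + Ce^(-4x)
Applying y(0) = 1: C = 1 - 1/2 = 1/2
Particular solution: y = 1/2 + (1/2)e^(-4x)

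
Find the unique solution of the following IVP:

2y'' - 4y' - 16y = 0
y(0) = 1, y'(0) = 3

General solution: y = C₁e^(4x) + C₂e^(-2x)
Applying ICs: C₁ = 5/6, C₂ = 1/6
Particular solution: y = (5/6)e^(4x) + (1/6)e^(-2x)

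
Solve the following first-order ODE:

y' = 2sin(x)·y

Separating variables and integrating:
ln|y| = -2cos(x) + C

General solution: y = Ce^(-2cos(x))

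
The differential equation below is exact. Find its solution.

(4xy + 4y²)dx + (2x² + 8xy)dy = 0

Verify exactness: ∂M/∂y = ∂N/∂x ✓
Find F(x,y) such that ∂F/∂x = M, ∂F/∂y = N
Solution: 2x²y + 4xy² = C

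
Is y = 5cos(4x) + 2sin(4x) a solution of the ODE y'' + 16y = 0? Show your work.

Verification:
y'' = -80cos(4x) - 32sin(4x)
y'' + 16y = 0 ✓

Yes, it is a solution.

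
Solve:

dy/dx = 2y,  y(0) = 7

General solution: y = Ce^(2x)
Applying IC y(0) = 7:
Particular solution: y = 7e^(2x)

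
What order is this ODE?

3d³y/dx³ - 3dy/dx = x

The order is 3 (highest derivative is of order 3).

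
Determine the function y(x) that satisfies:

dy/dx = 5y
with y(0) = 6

General solution: y = Ce^(5x)
Applying IC y(0) = 6:
Particular solution: y = 6e^(5x)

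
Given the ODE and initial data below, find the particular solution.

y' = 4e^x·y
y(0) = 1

General solution: y = Ce^(4e^x)
Applying IC y(0) = 1:
Particular solution: y = e^(4(e^x - 1))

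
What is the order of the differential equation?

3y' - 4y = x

The order is 1 (highest derivative is of order 1).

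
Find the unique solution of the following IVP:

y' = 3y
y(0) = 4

General solution: y = Ce^(3x)
Applying IC y(0) = 4:
Particular solution: y = 4e^(3x)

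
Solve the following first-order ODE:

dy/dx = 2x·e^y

Separating variables and integrating:
-e^(-y) = x² + C

General solution: y = -ln(C - x²)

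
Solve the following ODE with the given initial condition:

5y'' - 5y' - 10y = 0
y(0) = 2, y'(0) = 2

General solution: y = C₁e^(2x) + C₂e^(-x)
Applying ICs: C₁ = 4/3, C₂ = 2/3
Particular solution: y = (4/3)e^(2x) + (2/3)e^(-x)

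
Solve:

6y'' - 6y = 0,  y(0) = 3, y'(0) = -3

General solution: y = C₁e^x + C₂e^(-x)
Applying ICs: C₁ = 0, C₂ = 3
Particular solution: y = 3e^(-x)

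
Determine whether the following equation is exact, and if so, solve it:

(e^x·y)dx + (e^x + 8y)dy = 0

Verify exactness: ∂M/∂y = ∂N/∂x ✓
Find F(x,y) such that ∂F/∂x = M, ∂F/∂y = N
Solution: e^x·y + 4y² = C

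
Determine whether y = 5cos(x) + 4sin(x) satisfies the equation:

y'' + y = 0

Verification:
y'' = -5cos(x) - 4sin(x)
y'' + y = 0 ✓

Yes, it is a solution.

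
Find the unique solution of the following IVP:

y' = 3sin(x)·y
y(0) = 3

General solution: y = Ce^(-3cos(x))
Applying IC y(0) = 3:
Particular solution: y = 3e^(3(1-cos(x)))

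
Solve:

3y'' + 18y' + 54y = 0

Characteristic equation: 3r² + 18r + 54 = 0
Divide by 3: r² + 6r + 18 = 0
Roots: r = -3 ± 3i (complex conjugates)
General solution: y = e^(-3x)(C₁cos(3x) + C₂sin(3x))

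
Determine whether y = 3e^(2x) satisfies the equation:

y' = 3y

Verification:
y = 3e^(2x)
y' = 6e^(2x)
But 3y = 9e^(2x)
y' ≠ 3y — the derivative does not match

No, it is not a solution.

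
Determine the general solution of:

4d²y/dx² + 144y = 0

Characteristic equation: 4r² + 144 = 0
Divide by 4: r² + 36 = 0
Roots: r = ±6i (complex conjugates)
General solution: y = C₁cos(6x) + C₂sin(6x)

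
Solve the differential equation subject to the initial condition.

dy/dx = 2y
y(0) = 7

General solution: y = Ce^(2x)
Applying IC y(0) = 7:
Particular solution: y = 7e^(2x)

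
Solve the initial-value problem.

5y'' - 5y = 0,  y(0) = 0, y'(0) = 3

General solution: y = C₁e^x + C₂e^(-x)
Applying ICs: C₁ = 3/2, C₂ = -3/2
Particular solution: y = (3/2)e^x - (3/2)e^(-x)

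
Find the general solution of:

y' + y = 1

Using integrating factor method:

General solution: y = 1 + Ce^(-x)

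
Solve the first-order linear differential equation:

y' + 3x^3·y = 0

Using integrating factor method:

General solution: y = Ce^(-3x^4/4)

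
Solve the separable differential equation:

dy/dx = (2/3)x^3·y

Separating variables and integrating:
ln|y| = x^4/6 + C

General solution: y = Ce^(x^4/6)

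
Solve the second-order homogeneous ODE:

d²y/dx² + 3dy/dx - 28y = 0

Characteristic equation: r² + 3r - 28 = 0
Roots: r = 4, -7 (distinct real)
General solution: y = C₁e^(4x) + C₂e^(-7x)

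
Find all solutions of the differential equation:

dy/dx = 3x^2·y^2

Separating variables and integrating:
-1/y = x^3 + C

General solution: y^-1 = -x^3 + C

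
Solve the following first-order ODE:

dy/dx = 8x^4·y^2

Separating variables and integrating:
-1/y = 8x^5/5 + C

General solution: y^-1 = (-8/5)x^5 + C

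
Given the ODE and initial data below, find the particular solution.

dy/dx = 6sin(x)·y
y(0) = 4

General solution: y = Ce^(-6cos(x))
Applying IC y(0) = 4:
Particular solution: y = 4e^(6(1-cos(x)))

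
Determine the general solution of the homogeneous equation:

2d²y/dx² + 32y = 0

Characteristic equation: 2r² + 32 = 0
Divide by 2: r² + 16 = 0
Roots: r = ±4i (complex conjugates)
General solution: y = C₁cos(4x) + C₂sin(4x)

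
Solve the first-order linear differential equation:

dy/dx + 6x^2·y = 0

Using integrating factor method:

General solution: y = Ce^(-2x^3)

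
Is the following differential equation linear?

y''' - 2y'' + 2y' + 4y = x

Yes. Linear (y and its derivatives appear to the first power only, no products of y terms)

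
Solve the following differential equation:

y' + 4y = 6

Using integrating factor method:

General solution: y = 3/2 + Ce^(-4x)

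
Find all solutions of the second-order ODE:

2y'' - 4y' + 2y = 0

Characteristic equation: 2r² - 4r + 2 = 0
Divide by 2: r² - 2r + 1 = 0
Factored: (r - 1)² = 0
Repeated root: r = 1
General solution: y = (C₁ + C₂x)e^x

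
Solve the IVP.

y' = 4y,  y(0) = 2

General solution: y = Ce^(4x)
Applying IC y(0) = 2:
Particular solution: y = 2e^(4x)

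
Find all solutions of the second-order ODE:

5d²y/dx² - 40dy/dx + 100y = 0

Characteristic equation: 5r² - 40r + 100 = 0
Divide by 5: r² - 8r + 20 = 0
Roots: r = 4 ± 2i (complex conjugates)
General solution: y = e^(4x)(C₁cos(2x) + C₂sin(2x))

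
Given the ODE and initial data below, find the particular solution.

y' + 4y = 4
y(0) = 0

General solution: y = 1 + Ce^(-4x)
Applying y(0) = 0: C = 0 - 1 = -1
Particular solution: y = 1 - e^(-4x)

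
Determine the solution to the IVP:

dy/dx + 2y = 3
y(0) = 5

General solution: y = 3/2 + Ce^(-2x)
Applying y(0) = 5: C = 5 - 3/2 = 7/2
Particular solution: y = 3/2 + (7/2)e^(-2x)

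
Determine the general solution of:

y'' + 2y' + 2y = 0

Characteristic equation: r² + 2r + 2 = 0
Roots: r = -1 ± i (complex conjugates)
General solution: y = e^(-x)(C₁cos(x) + C₂sin(x))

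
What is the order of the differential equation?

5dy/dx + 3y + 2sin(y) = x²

The order is 1 (highest derivative is of order 1).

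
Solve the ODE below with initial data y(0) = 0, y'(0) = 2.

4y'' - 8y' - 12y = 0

General solution: y = C₁e^(3x) + C₂e^(-x)
Applying ICs: C₁ = 1/2, C₂ = -1/2
Particular solution: y = (1/2)e^(3x) - (1/2)e^(-x)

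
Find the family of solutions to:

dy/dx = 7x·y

Separating variables and integrating:
ln|y| = 7x^2/2 + C

General solution: y = Ce^(7x^2/2)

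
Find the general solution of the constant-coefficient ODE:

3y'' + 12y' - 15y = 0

Characteristic equation: 3r² + 12r - 15 = 0
Divide by 3: r² + 4r - 5 = 0
Roots: r = 1, -5 (distinct real)
General solution: y = C₁e^x + C₂e^(-5x)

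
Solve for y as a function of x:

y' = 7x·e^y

Separating variables and integrating:
-e^(-y) = 7x²/2 + C

General solution: y = -ln(C - 7x²/2)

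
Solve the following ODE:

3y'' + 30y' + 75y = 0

Characteristic equation: 3r² + 30r + 75 = 0
Divide by 3: r² + 10r + 25 = 0
Factored: (r + 5)² = 0
Repeated root: r = -5
General solution: y = (C₁ + C₂x)e^(-5x)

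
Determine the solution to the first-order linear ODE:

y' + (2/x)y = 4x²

Using integrating factor method:

General solution: y = (4/5)x^3 + Cx^(-2)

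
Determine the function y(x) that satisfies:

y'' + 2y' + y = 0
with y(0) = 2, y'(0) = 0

General solution: y = (C₁ + C₂x)e^(-x)
Repeated root r = -1
Applying ICs: C₁ = 2, C₂ = 2
Particular solution: y = (2 + 2x)e^(-x)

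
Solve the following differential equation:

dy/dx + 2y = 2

Using integrating factor method:

General solution: y = 1 + Ce^(-2x)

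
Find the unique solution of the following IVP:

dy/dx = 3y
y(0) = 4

General solution: y = Ce^(3x)
Applying IC y(0) = 4:
Particular solution: y = 4e^(3x)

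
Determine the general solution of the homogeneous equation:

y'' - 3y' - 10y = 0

Characteristic equation: r² - 3r - 10 = 0
Roots: r = 5, -2 (distinct real)
General solution: y = C₁e^(5x) + C₂e^(-2x)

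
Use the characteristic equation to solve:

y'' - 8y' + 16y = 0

Characteristic equation: r² - 8r + 16 = 0
Factored: (r - 4)² = 0
Repeated root: r = 4
General solution: y = (C₁ + C₂x)e^(4x)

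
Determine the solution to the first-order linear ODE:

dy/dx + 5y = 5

Using integrating factor method:

General solution: y = 1 + Ce^(-5x)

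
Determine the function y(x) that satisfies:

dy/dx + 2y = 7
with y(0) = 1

General solution: y = 7/2 + Ce^(-2x)
Applying y(0) = 1: C = 1 - 7/2 = -5/2
Particular solution: y = 7/2 - (5/2)e^(-2x)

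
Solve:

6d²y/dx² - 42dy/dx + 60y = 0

Characteristic equation: 6r² - 42r + 60 = 0
Divide by 6: r² - 7r + 10 = 0
Roots: r = 2, 5 (distinct real)
General solution: y = C₁e^(2x) + C₂e^(5x)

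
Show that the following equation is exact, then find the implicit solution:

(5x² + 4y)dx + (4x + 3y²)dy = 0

Verify exactness: ∂M/∂y = ∂N/∂x ✓
Find F(x,y) such that ∂F/∂x = M, ∂F/∂y = N
Solution: 5x³/3 + 4xy + y³ = C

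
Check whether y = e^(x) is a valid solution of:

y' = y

Verification:
y = e^(x)
y' = e^(x)
y = e^(x)
y' = y ✓

Yes, it is a solution.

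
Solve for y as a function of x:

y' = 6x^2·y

Separating variables and integrating:
ln|y| = 2x^3 + C

General solution: y = Ce^(2x^3)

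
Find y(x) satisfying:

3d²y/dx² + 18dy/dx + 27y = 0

Characteristic equation: 3r² + 18r + 27 = 0
Divide by 3: r² + 6r + 9 = 0
Factored: (r + 3)² = 0
Repeated root: r = -3
General solution: y = (C₁ + C₂x)e^(-3x)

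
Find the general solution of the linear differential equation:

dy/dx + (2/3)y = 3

Using integrating factor method:

General solution: y = 9/2 + Ce^(-2x/3)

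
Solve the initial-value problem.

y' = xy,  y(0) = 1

General solution: y = Ce^(x²/2)
Applying IC y(0) = 1:
Particular solution: y = e^(x²/2)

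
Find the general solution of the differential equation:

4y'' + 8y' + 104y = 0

Characteristic equation: 4r² + 8r + 104 = 0
Divide by 4: r² + 2r + 26 = 0
Roots: r = -1 ± 5i (complex conjugates)
General solution: y = e^(-x)(C₁cos(5x) + C₂sin(5x))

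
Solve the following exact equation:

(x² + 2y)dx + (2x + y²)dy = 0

Verify exactness: ∂M/∂y = ∂N/∂x ✓
Find F(x,y) such that ∂F/∂x = M, ∂F/∂y = N
Solution: x³/3 + 2xy + y³/3 = C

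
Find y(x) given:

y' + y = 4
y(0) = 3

General solution: y = 4 + Ce^(-x)
Applying y(0) = 3: C = 3 - 4 = -1
Particular solution: y = 4 - e^(-x)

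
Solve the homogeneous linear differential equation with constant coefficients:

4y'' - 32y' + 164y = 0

Characteristic equation: 4r² - 32r + 164 = 0
Divide by 4: r² - 8r + 41 = 0
Roots: r = 4 ± 5i (complex conjugates)
General solution: y = e^(4x)(C₁cos(5x) + C₂sin(5x))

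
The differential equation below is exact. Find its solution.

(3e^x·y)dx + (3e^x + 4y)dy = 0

Verify exactness: ∂M/∂y = ∂N/∂x ✓
Find F(x,y) such that ∂F/∂x = M, ∂F/∂y = N
Solution: 3e^x·y + 2y² = C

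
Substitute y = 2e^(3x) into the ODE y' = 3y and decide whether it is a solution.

Verification:
y = 2e^(3x)
y' = 6e^(3x)
3y = 6e^(3x)
y' = 3y ✓

Yes, it is a solution.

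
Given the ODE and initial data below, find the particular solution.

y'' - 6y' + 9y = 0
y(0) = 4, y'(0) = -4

General solution: y = (C₁ + C₂x)e^(3x)
Repeated root r = 3
Applying ICs: C₁ = 4, C₂ = -16
Particular solution: y = (4 - 16x)e^(3x)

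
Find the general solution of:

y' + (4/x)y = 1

Using integrating factor method:

General solution: y = (1/5)x + Cx^(-4)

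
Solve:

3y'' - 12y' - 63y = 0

Characteristic equation: 3r² - 12r - 63 = 0
Divide by 3: r² - 4r - 21 = 0
Roots: r = 7, -3 (distinct real)
General solution: y = C₁e^(7x) + C₂e^(-3x)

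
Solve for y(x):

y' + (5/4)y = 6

Using integrating factor method:

General solution: y = 24/5 + Ce^(-5x/4)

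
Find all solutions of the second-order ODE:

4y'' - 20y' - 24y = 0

Characteristic equation: 4r² - 20r - 24 = 0
Divide by 4: r² - 5r - 6 = 0
Roots: r = 6, -1 (distinct real)
General solution: y = C₁e^(6x) + C₂e^(-x)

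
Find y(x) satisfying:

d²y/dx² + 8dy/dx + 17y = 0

Characteristic equation: r² + 8r + 17 = 0
Roots: r = -4 ± i (complex conjugates)
General solution: y = e^(-4x)(C₁cos(x) + C₂sin(x))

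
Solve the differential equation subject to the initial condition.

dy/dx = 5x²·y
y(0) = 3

General solution: y = Ce^(5x³/3)
Applying IC y(0) = 3:
Particular solution: y = 3e^(5x³/3)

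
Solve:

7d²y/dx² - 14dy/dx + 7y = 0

Characteristic equation: 7r² - 14r + 7 = 0
Divide by 7: r² - 2r + 1 = 0
Factored: (r - 1)² = 0
Repeated root: r = 1
General solution: y = (C₁ + C₂x)e^x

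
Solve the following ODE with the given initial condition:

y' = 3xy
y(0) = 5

General solution: y = Ce^(3x²/2)
Applying IC y(0) = 5:
Particular solution: y = 5e^(3x²/2)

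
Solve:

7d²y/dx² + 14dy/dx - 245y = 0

Characteristic equation: 7r² + 14r - 245 = 0
Divide by 7: r² + 2r - 35 = 0
Roots: r = 5, -7 (distinct real)
General solution: y = C₁e^(5x) + C₂e^(-7x)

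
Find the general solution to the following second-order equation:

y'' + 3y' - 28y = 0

Characteristic equation: r² + 3r - 28 = 0
Roots: r = 4, -7 (distinct real)
General solution: y = C₁e^(4x) + C₂e^(-7x)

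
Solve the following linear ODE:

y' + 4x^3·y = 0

Using integrating factor method:

General solution: y = Ce^(-x^4)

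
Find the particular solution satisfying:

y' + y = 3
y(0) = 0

General solution: y = 3 + Ce^(-x)
Applying y(0) = 0: C = 0 - 3 = -3
Particular solution: y = 3 - 3e^(-x)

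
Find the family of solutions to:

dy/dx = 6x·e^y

Separating variables and integrating:
-e^(-y) = 3x² + C

General solution: y = -ln(C - 3x²)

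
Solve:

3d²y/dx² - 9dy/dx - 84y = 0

Characteristic equation: 3r² - 9r - 84 = 0
Divide by 3: r² - 3r - 28 = 0
Roots: r = 7, -4 (distinct real)
General solution: y = C₁e^(7x) + C₂e^(-4x)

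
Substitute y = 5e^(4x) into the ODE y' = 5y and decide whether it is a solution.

Verification:
y = 5e^(4x)
y' = 20e^(4x)
But 5y = 25e^(4x)
y' ≠ 5y — the derivative does not match

No, it is not a solution.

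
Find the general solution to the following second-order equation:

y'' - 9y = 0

Characteristic equation: r² - 9 = 0
Roots: r = 3, -3 (distinct real)
General solution: y = C₁e^(3x) + C₂e^(-3x)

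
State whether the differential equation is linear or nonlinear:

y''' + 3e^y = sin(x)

Nonlinear (e^y is nonlinear in y)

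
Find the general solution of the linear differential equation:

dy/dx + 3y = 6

Using integrating factor method:

General solution: y = 2 + Ce^(-3x)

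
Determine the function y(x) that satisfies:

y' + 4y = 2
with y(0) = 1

General solution: y = 1/2 + Ce^(-4x)
Applying y(0) = 1: C = 1 - 1/2 = 1/2
Particular solution: y = 1/2 + (1/2)e^(-4x)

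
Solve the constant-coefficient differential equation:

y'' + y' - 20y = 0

Characteristic equation: r² + r - 20 = 0
Roots: r = 4, -5 (distinct real)
General solution: y = C₁e^(4x) + C₂e^(-5x)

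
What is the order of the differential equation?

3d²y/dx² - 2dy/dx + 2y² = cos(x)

The order is 2 (highest derivative is of order 2).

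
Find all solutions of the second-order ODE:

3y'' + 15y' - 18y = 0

Characteristic equation: 3r² + 15r - 18 = 0
Divide by 3: r² + 5r - 6 = 0
Roots: r = 1, -6 (distinct real)
General solution: y = C₁e^x + C₂e^(-6x)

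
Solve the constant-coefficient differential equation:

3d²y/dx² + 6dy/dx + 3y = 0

Characteristic equation: 3r² + 6r + 3 = 0
Divide by 3: r² + 2r + 1 = 0
Factored: (r + 1)² = 0
Repeated root: r = -1
General solution: y = (C₁ + C₂x)e^(-x)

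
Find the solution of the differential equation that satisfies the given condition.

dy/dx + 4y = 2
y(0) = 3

General solution: y = 1/2 + Ce^(-4x)
Applying y(0) = 3: C = 3 - 1/2 = 5/2
Particular solution: y = 1/2 + (5/2)e^(-4x)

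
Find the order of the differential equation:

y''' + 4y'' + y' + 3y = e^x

The order is 3 (highest derivative is of order 3).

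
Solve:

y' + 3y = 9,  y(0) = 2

General solution: y = 3 + Ce^(-3x)
Applying y(0) = 2: C = 2 - 3 = -1
Particular solution: y = 3 - e^(-3x)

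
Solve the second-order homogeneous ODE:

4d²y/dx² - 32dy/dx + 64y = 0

Characteristic equation: 4r² - 32r + 64 = 0
Divide by 4: r² - 8r + 16 = 0
Factored: (r - 4)² = 0
Repeated root: r = 4
General solution: y = (C₁ + C₂x)e^(4x)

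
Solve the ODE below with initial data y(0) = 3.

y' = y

General solution: y = Ce^x
Applying IC y(0) = 3:
Particular solution: y = 3e^x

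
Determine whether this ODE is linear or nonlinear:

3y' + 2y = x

Linear (y and its derivatives appear to the first power only, no products of y terms)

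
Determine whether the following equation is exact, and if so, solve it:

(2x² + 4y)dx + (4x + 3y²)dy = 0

Verify exactness: ∂M/∂y = ∂N/∂x ✓
Find F(x,y) such that ∂F/∂x = M, ∂F/∂y = N
Solution: 2x³/3 + 4xy + y³ = C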